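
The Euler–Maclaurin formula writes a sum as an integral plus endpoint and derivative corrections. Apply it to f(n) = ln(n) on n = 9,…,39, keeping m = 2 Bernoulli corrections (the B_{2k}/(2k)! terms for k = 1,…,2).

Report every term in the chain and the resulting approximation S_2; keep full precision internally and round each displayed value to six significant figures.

S_2 ≈ 96.0272

∫_9^39 ln(x) dx evaluates to 93.1039.
½[f(9) + f(39)] = ½[2.19722 + 3.66356] = 2.93039.
Integral + boundary = 96.0343.
k=1: B_{2}/(2)! × [f^{(1)}(39) − f^{(1)}(9)] = 1/12 × (0.0256410 − 0.111111) = -0.00712251.
After k=1: 96.0272.
k=2: B_{4}/(4)! × [f^{(3)}(39) − f^{(3)}(9)] = −1/720 × (3.37160e-05 − 0.00274348) = 3.76357e-06.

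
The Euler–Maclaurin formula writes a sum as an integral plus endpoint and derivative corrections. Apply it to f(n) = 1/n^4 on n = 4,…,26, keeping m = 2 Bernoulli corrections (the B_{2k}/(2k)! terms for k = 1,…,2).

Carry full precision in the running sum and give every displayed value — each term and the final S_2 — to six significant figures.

The integral term ∫_4^26 1/x^4 dx = 0.00518937.
Endpoint term: (f(4) + f(26))/2 = (0.00390625 + 2.18830e-06)/2 = 0.00195422.
So far: 0.00714359.
Order-1 term: 1/12 · (-3.36661e-07 − (-0.00390625)) = 0.000325493.
Running total after k=1: 0.00746908.
Order-2 term: −1/720 · (-1.49406e-08 − (-0.00732422)) = -1.01725e-05.

S_2 ≈ 0.00745891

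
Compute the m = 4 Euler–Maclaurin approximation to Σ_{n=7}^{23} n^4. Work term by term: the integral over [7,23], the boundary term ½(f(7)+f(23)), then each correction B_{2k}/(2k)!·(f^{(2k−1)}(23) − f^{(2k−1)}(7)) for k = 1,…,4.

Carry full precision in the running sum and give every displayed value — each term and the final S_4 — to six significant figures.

S_4 ≈ 1.42897e+06

∫_7^23 x^4 dx evaluates to 1.28391e+06.
Endpoint term: (f(7) + f(23))/2 = (2401.00 + 279841)/2 = 141121.
Running total after boundary: 1.42503e+06.
k=1: B_{2}/(2)! × [f^{(1)}(23) − f^{(1)}(7)] = 1/12 × (48668.0 − 1372.00) = 3941.33.
Running total after k=1: 1.42897e+06.
k=2: B_{4}/(4)! × [f^{(3)}(23) − f^{(3)}(7)] = −1/720 × (552.000 − 168.000) = -0.533333.
Running total after k=2: 1.42897e+06.
k=3: B_{6}/(6)! × [f^{(5)}(23) − f^{(5)}(7)] = 1/30240 × (0.00000 − 0.00000) = 0.00000.
Running total after k=3: 1.42897e+06.
k=4: B_{8}/(8)! × [f^{(7)}(23) − f^{(7)}(7)] = −1/1209600 × (0.00000 − 0.00000) = 0.00000.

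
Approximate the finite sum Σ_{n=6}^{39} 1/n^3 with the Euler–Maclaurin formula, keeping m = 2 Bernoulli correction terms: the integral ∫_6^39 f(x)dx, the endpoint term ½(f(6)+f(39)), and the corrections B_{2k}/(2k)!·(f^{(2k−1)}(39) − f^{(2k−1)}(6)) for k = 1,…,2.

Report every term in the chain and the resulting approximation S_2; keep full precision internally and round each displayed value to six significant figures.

S_2 ≈ 0.0160744

Integral: ∫_6^39 1/x^3 dx = 0.0135602.
Endpoint term: (f(6) + f(39))/2 = (0.00462963 + 1.68580e-05)/2 = 0.00232324.
So far: 0.0158834.
Correction k=1: B_{2}/2! · (f^{(1)}(39) − f^{(1)}(6)) = 1/12 · (-1.29677e-06 − (-0.00231481)) = 0.000192793.
After k=1: 0.0160762.
Correction k=2: B_{4}/4! · (f^{(3)}(39) − f^{(3)}(6)) = −1/720 · (-1.70515e-08 − (-0.00128601)) = -1.78610e-06.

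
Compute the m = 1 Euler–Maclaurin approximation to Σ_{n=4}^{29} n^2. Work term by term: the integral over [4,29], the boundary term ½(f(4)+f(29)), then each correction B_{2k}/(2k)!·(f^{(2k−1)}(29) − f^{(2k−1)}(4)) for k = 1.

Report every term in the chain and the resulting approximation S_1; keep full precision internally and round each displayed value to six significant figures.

∫_4^29 x^2 dx evaluates to 8108.33.
½[f(4) + f(29)] = ½[16.0000 + 841.000] = 428.500.
So far: 8536.83.
k=1: B_{2}/(2)! × [f^{(1)}(29) − f^{(1)}(4)] = 1/12 × (58.0000 − 8.00000) = 4.16667.

S_1 ≈ 8541.00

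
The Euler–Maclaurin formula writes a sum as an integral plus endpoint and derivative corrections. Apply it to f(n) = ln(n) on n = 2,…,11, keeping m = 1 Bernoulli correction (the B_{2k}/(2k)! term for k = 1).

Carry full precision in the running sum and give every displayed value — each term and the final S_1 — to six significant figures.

The integral term ∫_2^11 ln(x) dx = 15.9906.
Boundary: ½(f(2) + f(11)) = ½(0.693147 + 2.39790) = 1.54552.
So far: 17.5361.
Order-1 term: 1/12 · (0.0909091 − 0.500000) = -0.0340909.

S_1 ≈ 17.5020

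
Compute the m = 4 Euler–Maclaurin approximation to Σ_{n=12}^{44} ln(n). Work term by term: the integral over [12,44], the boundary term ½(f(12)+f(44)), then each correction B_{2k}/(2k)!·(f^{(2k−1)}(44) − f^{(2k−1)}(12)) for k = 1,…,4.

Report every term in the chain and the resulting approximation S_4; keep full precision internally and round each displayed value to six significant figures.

The integral term ∫_12^44 ln(x) dx = 104.685.
Boundary: ½(f(12) + f(44)) = ½(2.48491 + 3.78419) = 3.13455.
Integral + boundary = 107.820.
Correction k=1: B_{2}/2! · (f^{(1)}(44) − f^{(1)}(12)) = 1/12 · (0.0227273 − 0.0833333) = -0.00505051.
Running total after k=1: 107.815.
Correction k=2: B_{4}/4! · (f^{(3)}(44) − f^{(3)}(12)) = −1/720 · (2.34786e-05 − 0.00115741) = 1.57490e-06.
Running total after k=2: 107.815.
Correction k=3: B_{6}/6! · (f^{(5)}(44) − f^{(5)}(12)) = 1/30240 · (1.45528e-07 − 9.64506e-05) = -3.18469e-09.
Running total after k=3: 107.815.
Correction k=4: B_{8}/8! · (f^{(7)}(44) − f^{(7)}(12)) = −1/1209600 · (2.25509e-09 − 2.00939e-05) = 1.66101e-11.

S_4 ≈ 107.815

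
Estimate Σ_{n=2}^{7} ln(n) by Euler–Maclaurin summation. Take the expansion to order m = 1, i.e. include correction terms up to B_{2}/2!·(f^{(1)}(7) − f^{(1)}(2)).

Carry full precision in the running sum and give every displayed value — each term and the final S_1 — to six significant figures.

Integral: ∫_2^7 ln(x) dx = 7.23508.
½[f(2) + f(7)] = ½[0.693147 + 1.94591] = 1.31953.
Running total after boundary: 8.55461.
Order-1 term: 1/12 · (0.142857 − 0.500000) = -0.0297619.

S_1 ≈ 8.52484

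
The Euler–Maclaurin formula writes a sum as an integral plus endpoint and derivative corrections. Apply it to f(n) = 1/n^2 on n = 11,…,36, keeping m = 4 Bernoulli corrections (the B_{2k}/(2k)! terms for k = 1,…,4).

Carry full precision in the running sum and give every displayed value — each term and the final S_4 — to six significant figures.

S_4 ≈ 0.0677708

The integral term ∫_11^36 1/x^2 dx = 0.0631313.
½[f(11) + f(36)] = ½[0.00826446 + 0.000771605] = 0.00451803.
Integral + boundary = 0.0676493.
Order-1 term: 1/12 · (-4.28669e-05 − (-0.00150263)) = 0.000121647.
Running total after k=1: 0.0677710.
Order-2 term: −1/720 · (-3.96916e-07 − (-0.000149021)) = -2.06423e-07.
Running total after k=2: 0.0677708.
Order-3 term: 1/30240 · (-9.18787e-09 − (-3.69474e-05)) = 1.22150e-09.
Running total after k=3: 0.0677708.
Order-4 term: −1/1209600 · (-3.97007e-10 − (-1.70996e-05)) = -1.41363e-11.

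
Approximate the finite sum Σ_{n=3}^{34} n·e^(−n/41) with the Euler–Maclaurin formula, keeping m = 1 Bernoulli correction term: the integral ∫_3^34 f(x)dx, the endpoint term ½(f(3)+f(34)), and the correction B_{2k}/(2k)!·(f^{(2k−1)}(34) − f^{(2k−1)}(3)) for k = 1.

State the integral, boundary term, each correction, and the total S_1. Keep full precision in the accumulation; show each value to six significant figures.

∫_3^34 x·e^(−x/41) dx evaluates to 334.881.
½[f(3) + f(34)] = ½[2.78833 + 14.8365] = 8.81243.
Integral + boundary = 343.693.
Order-1 term: 1/12 · (0.0745019 − 0.861434) = -0.0655777.

S_1 ≈ 343.627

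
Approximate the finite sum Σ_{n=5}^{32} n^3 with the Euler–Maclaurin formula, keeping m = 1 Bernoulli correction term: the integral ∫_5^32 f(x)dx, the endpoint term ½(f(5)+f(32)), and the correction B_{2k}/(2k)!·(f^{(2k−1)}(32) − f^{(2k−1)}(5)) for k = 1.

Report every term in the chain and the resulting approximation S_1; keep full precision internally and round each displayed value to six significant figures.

S_1 ≈ 278684

The integral term ∫_5^32 x^3 dx = 261988.
Endpoint term: (f(5) + f(32))/2 = (125.000 + 32768.0)/2 = 16446.5.
So far: 278434.
k=1: B_{2}/(2)! × [f^{(1)}(32) − f^{(1)}(5)] = 1/12 × (3072.00 − 75.0000) = 249.750.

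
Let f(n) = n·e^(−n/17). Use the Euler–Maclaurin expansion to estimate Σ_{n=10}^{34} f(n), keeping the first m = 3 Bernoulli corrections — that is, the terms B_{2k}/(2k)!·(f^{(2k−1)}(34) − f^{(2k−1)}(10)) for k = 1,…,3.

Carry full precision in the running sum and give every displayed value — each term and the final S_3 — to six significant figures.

∫_10^34 x·e^(−x/17) dx evaluates to 137.550.
Boundary: ½(f(10) + f(34)) = ½(5.55306 + 4.60140) = 5.07723.
Integral + boundary = 142.627.
Order-1 term: 1/12 · (-0.135335 − 0.228656) = -0.0303326.
After k=1: 142.597.
Order-2 term: −1/720 · (0.000468288 − 0.00463415) = 5.78591e-06.
After k=2: 142.597.
Order-3 term: 1/30240 · (4.86112e-06 − 2.93325e-05) = -8.09239e-10.

S_3 ≈ 142.597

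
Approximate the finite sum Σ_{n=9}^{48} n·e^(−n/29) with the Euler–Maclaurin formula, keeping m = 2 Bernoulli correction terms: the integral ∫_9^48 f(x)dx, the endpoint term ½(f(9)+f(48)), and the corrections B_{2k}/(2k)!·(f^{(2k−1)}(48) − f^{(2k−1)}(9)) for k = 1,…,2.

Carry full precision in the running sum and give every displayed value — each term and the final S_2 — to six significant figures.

S_2 ≈ 389.177

∫_9^48 x·e^(−x/29) dx evaluates to 381.345.
Boundary: ½(f(9) + f(48)) = ½(6.59875 + 9.17084) = 7.88479.
Integral + boundary = 389.230.
Correction k=1: B_{2}/2! · (f^{(1)}(48) − f^{(1)}(9)) = 1/12 · (-0.125177 − 0.505651) = -0.0525690.
Partial sum through k=1: 389.177.
Correction k=2: B_{4}/4! · (f^{(3)}(48) − f^{(3)}(9)) = −1/720 · (0.000305519 − 0.00234487) = 2.83244e-06.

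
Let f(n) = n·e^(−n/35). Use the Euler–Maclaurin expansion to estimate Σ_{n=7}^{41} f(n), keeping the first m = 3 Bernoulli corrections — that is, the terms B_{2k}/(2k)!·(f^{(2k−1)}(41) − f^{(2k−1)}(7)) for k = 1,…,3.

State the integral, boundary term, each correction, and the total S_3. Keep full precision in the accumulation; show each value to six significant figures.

S_3 ≈ 388.297

Integral: ∫_7^41 x·e^(−x/35) dx = 379.137.
Endpoint term: (f(7) + f(41))/2 = (5.73112 + 12.7069)/2 = 9.21900.
Integral + boundary = 388.356.
Correction k=1: B_{2}/2! · (f^{(1)}(41) − f^{(1)}(7)) = 1/12 · (-0.0531298 − 0.654985) = -0.0590095.
After k=1: 388.297.
Correction k=2: B_{4}/4! · (f^{(3)}(41) − f^{(3)}(7)) = −1/720 · (0.000462627 − 0.00187138) = 1.95661e-06.
After k=2: 388.297.
Correction k=3: B_{6}/6! · (f^{(5)}(41) − f^{(5)}(7)) = 1/30240 · (7.90714e-07 − 2.61885e-06) = -6.04541e-11.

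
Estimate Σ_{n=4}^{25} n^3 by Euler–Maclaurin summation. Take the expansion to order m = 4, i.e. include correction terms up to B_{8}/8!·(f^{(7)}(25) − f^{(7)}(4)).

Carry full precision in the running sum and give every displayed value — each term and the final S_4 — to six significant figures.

S_4 ≈ 105589

Integral: ∫_4^25 x^3 dx = 97592.2.
Endpoint term: (f(4) + f(25))/2 = (64.0000 + 15625.0)/2 = 7844.50.
So far: 105437.
Correction k=1: B_{2}/2! · (f^{(1)}(25) − f^{(1)}(4)) = 1/12 · (1875.00 − 48.0000) = 152.250.
After k=1: 105589.
Correction k=2: B_{4}/4! · (f^{(3)}(25) − f^{(3)}(4)) = −1/720 · (6.00000 − 6.00000) = 0.00000.
After k=2: 105589.
Correction k=3: B_{6}/6! · (f^{(5)}(25) − f^{(5)}(4)) = 1/30240 · (0.00000 − 0.00000) = 0.00000.
After k=3: 105589.
Correction k=4: B_{8}/8! · (f^{(7)}(25) − f^{(7)}(4)) = −1/1209600 · (0.00000 − 0.00000) = 0.00000.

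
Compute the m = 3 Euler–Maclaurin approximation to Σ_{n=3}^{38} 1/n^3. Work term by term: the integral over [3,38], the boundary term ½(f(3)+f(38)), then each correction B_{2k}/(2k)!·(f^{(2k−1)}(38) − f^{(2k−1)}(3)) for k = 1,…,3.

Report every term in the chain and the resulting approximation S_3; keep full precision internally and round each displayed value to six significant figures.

S_3 ≈ 0.0767216

∫_3^38 1/x^3 dx evaluates to 0.0552093.
Boundary: ½(f(3) + f(38)) = ½(0.0370370 + 1.82242e-05) = 0.0185276.
So far: 0.0737369.
Order-1 term: 1/12 · (-1.43876e-06 − (-0.0370370)) = 0.00308630.
After k=1: 0.0768232.
Order-2 term: −1/720 · (-1.99274e-08 − (-0.0823045)) = -0.000114312.
After k=2: 0.0767089.
Order-3 term: 1/30240 · (-5.79605e-10 − (-0.384088)) = 1.27013e-05.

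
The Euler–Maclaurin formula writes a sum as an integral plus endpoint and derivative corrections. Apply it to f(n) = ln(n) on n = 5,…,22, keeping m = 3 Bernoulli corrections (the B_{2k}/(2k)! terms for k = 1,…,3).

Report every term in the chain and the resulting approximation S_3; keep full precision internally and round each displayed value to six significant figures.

S_3 ≈ 45.2931

The integral term ∫_5^22 ln(x) dx = 42.9557.
Boundary: ½(f(5) + f(22)) = ½(1.60944 + 3.09104) = 2.35024.
Running total after boundary: 45.3060.
Order-1 term: 1/12 · (0.0454545 − 0.200000) = -0.0128788.
Partial sum through k=1: 45.2931.
Order-2 term: −1/720 · (0.000187829 − 0.0160000) = 2.19613e-05.
Partial sum through k=2: 45.2931.
Order-3 term: 1/30240 · (4.65691e-06 − 0.00768000) = -2.53814e-07.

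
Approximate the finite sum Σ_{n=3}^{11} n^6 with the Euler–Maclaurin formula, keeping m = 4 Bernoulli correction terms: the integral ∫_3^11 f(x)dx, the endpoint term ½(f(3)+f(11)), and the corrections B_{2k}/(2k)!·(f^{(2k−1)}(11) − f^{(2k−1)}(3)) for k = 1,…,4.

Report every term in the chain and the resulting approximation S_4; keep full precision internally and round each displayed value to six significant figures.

The integral term ∫_3^11 x^6 dx = 2.78357e+06.
Endpoint term: (f(3) + f(11))/2 = (729.000 + 1.77156e+06)/2 = 886145.
Running total after boundary: 3.66971e+06.
Correction k=1: B_{2}/2! · (f^{(1)}(11) − f^{(1)}(3)) = 1/12 · (966306 − 1458.00) = 80404.0.
Partial sum through k=1: 3.75012e+06.
Correction k=2: B_{4}/4! · (f^{(3)}(11) − f^{(3)}(3)) = −1/720 · (159720 − 3240.00) = -217.333.
Partial sum through k=2: 3.74990e+06.
Correction k=3: B_{6}/6! · (f^{(5)}(11) − f^{(5)}(3)) = 1/30240 · (7920.00 − 2160.00) = 0.190476.
Partial sum through k=3: 3.74990e+06.
Correction k=4: B_{8}/8! · (f^{(7)}(11) − f^{(7)}(3)) = −1/1209600 · (0.00000 − 0.00000) = 0.00000.

S_4 ≈ 3.74990e+06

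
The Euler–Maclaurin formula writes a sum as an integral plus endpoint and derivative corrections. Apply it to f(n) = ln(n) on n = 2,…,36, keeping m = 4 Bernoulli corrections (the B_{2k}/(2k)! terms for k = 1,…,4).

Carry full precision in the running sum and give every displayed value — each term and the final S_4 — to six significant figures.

The integral term ∫_2^36 ln(x) dx = 93.6204.
Endpoint term: (f(2) + f(36))/2 = (0.693147 + 3.58352)/2 = 2.13833.
So far: 95.7587.
k=1: B_{2}/(2)! × [f^{(1)}(36) − f^{(1)}(2)] = 1/12 × (0.0277778 − 0.500000) = -0.0393519.
Running total after k=1: 95.7194.
k=2: B_{4}/(4)! × [f^{(3)}(36) − f^{(3)}(2)] = −1/720 × (4.28669e-05 − 0.250000) = 0.000347163.
Running total after k=2: 95.7197.
k=3: B_{6}/(6)! × [f^{(5)}(36) − f^{(5)}(2)] = 1/30240 × (3.96916e-07 − 0.750000) = -2.48016e-05.
Running total after k=3: 95.7197.
k=4: B_{8}/(8)! × [f^{(7)}(36) − f^{(7)}(2)] = −1/1209600 × (9.18787e-09 − 5.62500) = 4.65030e-06.

S_4 ≈ 95.7197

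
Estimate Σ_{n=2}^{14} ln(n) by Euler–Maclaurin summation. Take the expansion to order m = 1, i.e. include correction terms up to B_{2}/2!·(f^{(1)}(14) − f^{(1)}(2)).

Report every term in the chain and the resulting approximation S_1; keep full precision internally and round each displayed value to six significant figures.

S_1 ≈ 25.1909

Integral: ∫_2^14 ln(x) dx = 23.5605.
Boundary: ½(f(2) + f(14)) = ½(0.693147 + 2.63906) = 1.66610.
Running total after boundary: 25.2266.
k=1: B_{2}/(2)! × [f^{(1)}(14) − f^{(1)}(2)] = 1/12 × (0.0714286 − 0.500000) = -0.0357143.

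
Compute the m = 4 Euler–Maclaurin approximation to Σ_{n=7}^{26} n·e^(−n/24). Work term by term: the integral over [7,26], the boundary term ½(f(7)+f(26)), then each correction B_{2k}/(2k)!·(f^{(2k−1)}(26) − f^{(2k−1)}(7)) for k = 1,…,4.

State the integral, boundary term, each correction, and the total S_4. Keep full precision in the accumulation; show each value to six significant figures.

S_4 ≈ 156.591

∫_7^26 x·e^(−x/24) dx evaluates to 149.623.
Endpoint term: (f(7) + f(26))/2 = (5.22912 + 8.80010)/2 = 7.01461.
So far: 156.637.
Order-1 term: 1/12 · (-0.0282055 − 0.529137) = -0.0464452.
Running total after k=1: 156.591.
Order-2 term: −1/720 · (0.00112626 − 0.00351245) = 3.31416e-06.
Running total after k=2: 156.591.
Order-3 term: 1/30240 · (3.99564e-06 − 1.06012e-05) = -2.18436e-10.
Running total after k=3: 156.591.
Order-4 term: −1/1209600 · (1.04791e-08 − 2.62227e-08) = 1.30156e-14.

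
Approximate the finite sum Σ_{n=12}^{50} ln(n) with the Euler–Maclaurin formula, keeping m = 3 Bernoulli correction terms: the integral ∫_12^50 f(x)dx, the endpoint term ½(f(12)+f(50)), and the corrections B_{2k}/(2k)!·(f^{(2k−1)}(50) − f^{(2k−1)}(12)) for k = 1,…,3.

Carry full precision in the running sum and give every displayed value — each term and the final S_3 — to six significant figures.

Integral: ∫_12^50 ln(x) dx = 127.782.
½[f(12) + f(50)] = ½[2.48491 + 3.91202] = 3.19846.
So far: 130.981.
Correction k=1: B_{2}/2! · (f^{(1)}(50) − f^{(1)}(12)) = 1/12 · (0.0200000 − 0.0833333) = -0.00527778.
After k=1: 130.975.
Correction k=2: B_{4}/4! · (f^{(3)}(50) − f^{(3)}(12)) = −1/720 · (1.60000e-05 − 0.00115741) = 1.58529e-06.
After k=2: 130.975.
Correction k=3: B_{6}/6! · (f^{(5)}(50) − f^{(5)}(12)) = 1/30240 · (7.68000e-08 − 9.64506e-05) = -3.18696e-09.

S_3 ≈ 130.975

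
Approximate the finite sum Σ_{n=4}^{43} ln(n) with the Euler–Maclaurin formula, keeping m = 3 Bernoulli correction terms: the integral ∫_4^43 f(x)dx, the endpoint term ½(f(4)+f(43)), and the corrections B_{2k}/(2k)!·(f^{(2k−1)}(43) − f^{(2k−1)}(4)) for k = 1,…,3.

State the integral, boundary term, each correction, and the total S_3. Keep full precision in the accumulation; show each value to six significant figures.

The integral term ∫_4^43 ln(x) dx = 117.186.
Boundary: ½(f(4) + f(43)) = ½(1.38629 + 3.76120) = 2.57375.
Integral + boundary = 119.760.
k=1: B_{2}/(2)! × [f^{(1)}(43) − f^{(1)}(4)] = 1/12 × (0.0232558 − 0.250000) = -0.0188953.
Partial sum through k=1: 119.741.
k=2: B_{4}/(4)! × [f^{(3)}(43) − f^{(3)}(4)] = −1/720 × (2.51550e-05 − 0.0312500) = 4.33678e-05.
Partial sum through k=2: 119.741.
k=3: B_{6}/(6)! × [f^{(5)}(43) − f^{(5)}(4)] = 1/30240 × (1.63256e-07 − 0.0234375) = -7.75044e-07.

S_3 ≈ 119.741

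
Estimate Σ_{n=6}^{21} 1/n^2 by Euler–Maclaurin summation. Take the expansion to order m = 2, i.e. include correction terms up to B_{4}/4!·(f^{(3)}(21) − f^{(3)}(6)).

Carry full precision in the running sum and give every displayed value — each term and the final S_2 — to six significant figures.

The integral term ∫_6^21 1/x^2 dx = 0.119048.
Endpoint term: (f(6) + f(21))/2 = (0.0277778 + 0.00226757)/2 = 0.0150227.
Integral + boundary = 0.134070.
Correction k=1: B_{2}/2! · (f^{(1)}(21) − f^{(1)}(6)) = 1/12 · (-0.000215959 − (-0.00925926)) = 0.000753608.
Running total after k=1: 0.134824.
Correction k=2: B_{4}/4! · (f^{(3)}(21) − f^{(3)}(6)) = −1/720 · (-5.87645e-06 − (-0.00308642)) = -4.27853e-06.

S_2 ≈ 0.134820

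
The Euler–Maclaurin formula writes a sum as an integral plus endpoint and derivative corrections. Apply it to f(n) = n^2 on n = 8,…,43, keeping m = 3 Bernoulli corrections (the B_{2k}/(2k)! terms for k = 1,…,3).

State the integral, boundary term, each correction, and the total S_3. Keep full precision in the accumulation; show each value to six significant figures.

The integral term ∫_8^43 x^2 dx = 26331.7.
Endpoint term: (f(8) + f(43))/2 = (64.0000 + 1849.00)/2 = 956.500.
So far: 27288.2.
k=1: B_{2}/(2)! × [f^{(1)}(43) − f^{(1)}(8)] = 1/12 × (86.0000 − 16.0000) = 5.83333.
Running total after k=1: 27294.0.
k=2: B_{4}/(4)! × [f^{(3)}(43) − f^{(3)}(8)] = −1/720 × (0.00000 − 0.00000) = 0.00000.
Running total after k=2: 27294.0.
k=3: B_{6}/(6)! × [f^{(5)}(43) − f^{(5)}(8)] = 1/30240 × (0.00000 − 0.00000) = 0.00000.

S_3 ≈ 27294.0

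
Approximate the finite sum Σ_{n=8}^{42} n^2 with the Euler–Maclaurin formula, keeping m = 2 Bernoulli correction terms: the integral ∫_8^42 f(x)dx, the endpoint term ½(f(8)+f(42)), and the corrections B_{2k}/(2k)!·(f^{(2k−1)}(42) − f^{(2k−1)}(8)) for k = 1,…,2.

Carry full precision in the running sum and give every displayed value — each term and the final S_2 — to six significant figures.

Integral: ∫_8^42 x^2 dx = 24525.3.
Endpoint term: (f(8) + f(42))/2 = (64.0000 + 1764.00)/2 = 914.000.
Integral + boundary = 25439.3.
Correction k=1: B_{2}/2! · (f^{(1)}(42) − f^{(1)}(8)) = 1/12 · (84.0000 − 16.0000) = 5.66667.
Running total after k=1: 25445.0.
Correction k=2: B_{4}/4! · (f^{(3)}(42) − f^{(3)}(8)) = −1/720 · (0.00000 − 0.00000) = 0.00000.

S_2 ≈ 25445.0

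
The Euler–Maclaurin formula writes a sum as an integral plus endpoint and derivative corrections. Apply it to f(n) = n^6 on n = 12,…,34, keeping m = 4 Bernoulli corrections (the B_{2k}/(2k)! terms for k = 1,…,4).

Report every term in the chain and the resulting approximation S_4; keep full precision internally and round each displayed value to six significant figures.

Integral: ∫_12^34 x^6 dx = 7.49822e+09.
½[f(12) + f(34)] = ½[2.98598e+06 + 1.54480e+09] = 7.73895e+08.
Running total after boundary: 8.27211e+09.
k=1: B_{2}/(2)! × [f^{(1)}(34) − f^{(1)}(12)] = 1/12 × (2.72613e+08 − 1.49299e+06) = 2.25933e+07.
After k=1: 8.29471e+09.
k=2: B_{4}/(4)! × [f^{(3)}(34) − f^{(3)}(12)] = −1/720 × (4.71648e+06 − 207360) = -6262.67.
After k=2: 8.29470e+09.
k=3: B_{6}/(6)! × [f^{(5)}(34) − f^{(5)}(12)] = 1/30240 × (24480.0 − 8640.00) = 0.523810.
After k=3: 8.29470e+09.
k=4: B_{8}/(8)! × [f^{(7)}(34) − f^{(7)}(12)] = −1/1209600 × (0.00000 − 0.00000) = 0.00000.

S_4 ≈ 8.29470e+09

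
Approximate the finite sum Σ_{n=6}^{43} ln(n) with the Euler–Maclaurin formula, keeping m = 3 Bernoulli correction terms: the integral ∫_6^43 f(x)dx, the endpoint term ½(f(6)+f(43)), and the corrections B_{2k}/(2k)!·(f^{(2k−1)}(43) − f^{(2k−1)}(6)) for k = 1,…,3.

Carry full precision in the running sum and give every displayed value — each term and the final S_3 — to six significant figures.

∫_6^43 ln(x) dx evaluates to 113.981.
½[f(6) + f(43)] = ½[1.79176 + 3.76120] = 2.77648.
So far: 116.758.
k=1: B_{2}/(2)! × [f^{(1)}(43) − f^{(1)}(6)] = 1/12 × (0.0232558 − 0.166667) = -0.0119509.
Partial sum through k=1: 116.746.
k=2: B_{4}/(4)! × [f^{(3)}(43) − f^{(3)}(6)] = −1/720 × (2.51550e-05 − 0.00925926) = 1.28251e-05.
Partial sum through k=2: 116.746.
k=3: B_{6}/(6)! × [f^{(5)}(43) − f^{(5)}(6)] = 1/30240 × (1.63256e-07 − 0.00308642) = -1.02059e-07.

S_3 ≈ 116.746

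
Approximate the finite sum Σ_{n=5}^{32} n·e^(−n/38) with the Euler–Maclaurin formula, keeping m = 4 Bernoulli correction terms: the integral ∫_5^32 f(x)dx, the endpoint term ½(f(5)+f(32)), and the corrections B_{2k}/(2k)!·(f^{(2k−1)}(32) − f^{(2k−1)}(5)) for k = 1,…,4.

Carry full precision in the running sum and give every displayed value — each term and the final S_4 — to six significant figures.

Integral: ∫_5^32 x·e^(−x/38) dx = 286.609.
Endpoint term: (f(5) + f(32))/2 = (4.38355 + 13.7857)/2 = 9.08462.
Running total after boundary: 295.694.
Order-1 term: 1/12 · (0.0680215 − 0.761353) = -0.0577777.
After k=1: 295.636.
Order-2 term: −1/720 · (0.000643786 − 0.00174153) = 1.52465e-06.
After k=2: 295.636.
Order-3 term: 1/30240 · (8.59048e-07 − 2.04696e-06) = -3.92829e-11.
After k=3: 295.636.
Order-4 term: −1/1209600 · (8.81067e-10 − 1.99991e-09) = 9.24973e-16.

S_4 ≈ 295.636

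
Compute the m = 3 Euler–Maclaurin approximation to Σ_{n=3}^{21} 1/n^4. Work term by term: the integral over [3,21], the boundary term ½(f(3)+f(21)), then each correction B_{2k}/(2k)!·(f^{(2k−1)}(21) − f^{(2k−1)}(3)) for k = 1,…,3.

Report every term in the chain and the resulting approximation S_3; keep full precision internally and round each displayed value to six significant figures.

Integral: ∫_3^21 1/x^4 dx = 0.0123097.
Endpoint term: (f(3) + f(21))/2 = (0.0123457 + 5.14189e-06)/2 = 0.00617541.
So far: 0.0184851.
Order-1 term: 1/12 · (-9.79408e-07 − (-0.0164609)) = 0.00137166.
Running total after k=1: 0.0198568.
Order-2 term: −1/720 · (-6.66264e-08 − (-0.0548697)) = -7.62078e-05.
Running total after k=2: 0.0197805.
Order-3 term: 1/30240 · (-8.46049e-09 − (-0.341411)) = 1.12901e-05.

S_3 ≈ 0.0197918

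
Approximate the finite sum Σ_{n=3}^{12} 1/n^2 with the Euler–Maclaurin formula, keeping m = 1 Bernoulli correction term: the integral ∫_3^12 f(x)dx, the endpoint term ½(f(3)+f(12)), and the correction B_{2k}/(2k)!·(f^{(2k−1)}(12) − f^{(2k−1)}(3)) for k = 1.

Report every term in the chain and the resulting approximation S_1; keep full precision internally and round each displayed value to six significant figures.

S_1 ≈ 0.315104

The integral term ∫_3^12 1/x^2 dx = 0.250000.
½[f(3) + f(12)] = ½[0.111111 + 0.00694444] = 0.0590278.
Running total after boundary: 0.309028.
k=1: B_{2}/(2)! × [f^{(1)}(12) − f^{(1)}(3)] = 1/12 × (-0.00115741 − (-0.0740741)) = 0.00607639.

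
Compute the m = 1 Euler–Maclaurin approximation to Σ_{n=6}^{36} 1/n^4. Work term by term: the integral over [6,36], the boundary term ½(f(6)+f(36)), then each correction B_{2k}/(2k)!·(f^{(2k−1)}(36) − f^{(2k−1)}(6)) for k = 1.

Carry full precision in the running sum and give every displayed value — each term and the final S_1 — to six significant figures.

∫_6^36 1/x^4 dx evaluates to 0.00153607.
Endpoint term: (f(6) + f(36))/2 = (0.000771605 + 5.95374e-07)/2 = 0.000386100.
Running total after boundary: 0.00192217.
Order-1 term: 1/12 · (-6.61527e-08 − (-0.000514403)) = 4.28614e-05.

S_1 ≈ 0.00196503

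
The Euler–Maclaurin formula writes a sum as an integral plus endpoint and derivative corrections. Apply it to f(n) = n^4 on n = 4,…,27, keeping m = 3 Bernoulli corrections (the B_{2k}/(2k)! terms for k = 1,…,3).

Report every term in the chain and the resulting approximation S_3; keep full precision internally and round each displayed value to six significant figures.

S_3 ≈ 3.14196e+06

Integral: ∫_4^27 x^4 dx = 2.86958e+06.
½[f(4) + f(27)] = ½[256.000 + 531441] = 265848.
Running total after boundary: 3.13543e+06.
Correction k=1: B_{2}/2! · (f^{(1)}(27) − f^{(1)}(4)) = 1/12 · (78732.0 − 256.000) = 6539.67.
After k=1: 3.14196e+06.
Correction k=2: B_{4}/4! · (f^{(3)}(27) − f^{(3)}(4)) = −1/720 · (648.000 − 96.0000) = -0.766667.
After k=2: 3.14196e+06.
Correction k=3: B_{6}/6! · (f^{(5)}(27) − f^{(5)}(4)) = 1/30240 · (0.00000 − 0.00000) = 0.00000.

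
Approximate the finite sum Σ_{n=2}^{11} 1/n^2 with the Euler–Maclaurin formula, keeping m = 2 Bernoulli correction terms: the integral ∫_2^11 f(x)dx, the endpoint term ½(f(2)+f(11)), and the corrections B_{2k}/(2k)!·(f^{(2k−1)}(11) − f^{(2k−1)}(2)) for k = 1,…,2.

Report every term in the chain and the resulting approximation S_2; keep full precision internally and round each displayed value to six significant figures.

S_2 ≈ 0.557890

Integral: ∫_2^11 1/x^2 dx = 0.409091.
Boundary: ½(f(2) + f(11)) = ½(0.250000 + 0.00826446) = 0.129132.
Integral + boundary = 0.538223.
Order-1 term: 1/12 · (-0.00150263 − (-0.250000)) = 0.0207081.
Running total after k=1: 0.558931.
Order-2 term: −1/720 · (-0.000149021 − (-0.750000)) = -0.00104146.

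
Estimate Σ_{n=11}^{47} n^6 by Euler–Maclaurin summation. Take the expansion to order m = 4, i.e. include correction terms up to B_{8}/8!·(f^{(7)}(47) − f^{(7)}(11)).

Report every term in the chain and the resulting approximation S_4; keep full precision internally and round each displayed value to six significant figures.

Integral: ∫_11^47 x^6 dx = 7.23719e+10.
Endpoint term: (f(11) + f(47))/2 = (1.77156e+06 + 1.07792e+10)/2 = 5.39049e+09.
Integral + boundary = 7.77624e+10.
Correction k=1: B_{2}/2! · (f^{(1)}(47) − f^{(1)}(11)) = 1/12 · (1.37607e+09 − 966306) = 1.14592e+08.
Partial sum through k=1: 7.78770e+10.
Correction k=2: B_{4}/4! · (f^{(3)}(47) − f^{(3)}(11)) = −1/720 · (1.24588e+07 − 159720) = -17082.0.
Partial sum through k=2: 7.78770e+10.
Correction k=3: B_{6}/6! · (f^{(5)}(47) − f^{(5)}(11)) = 1/30240 · (33840.0 − 7920.00) = 0.857143.
Partial sum through k=3: 7.78770e+10.
Correction k=4: B_{8}/8! · (f^{(7)}(47) − f^{(7)}(11)) = −1/1209600 · (0.00000 − 0.00000) = 0.00000.

S_4 ≈ 7.78770e+10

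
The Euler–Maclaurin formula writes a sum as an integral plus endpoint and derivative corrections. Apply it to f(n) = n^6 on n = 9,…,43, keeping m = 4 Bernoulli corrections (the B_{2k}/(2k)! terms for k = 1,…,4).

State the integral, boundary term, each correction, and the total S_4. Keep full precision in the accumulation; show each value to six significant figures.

∫_9^43 x^6 dx evaluates to 3.88305e+10.
Endpoint term: (f(9) + f(43))/2 = (531441 + 6.32136e+09)/2 = 3.16095e+09.
Running total after boundary: 4.19915e+10.
Correction k=1: B_{2}/2! · (f^{(1)}(43) − f^{(1)}(9)) = 1/12 · (8.82051e+08 − 354294) = 7.34747e+07.
Partial sum through k=1: 4.20650e+10.
Correction k=2: B_{4}/4! · (f^{(3)}(43) − f^{(3)}(9)) = −1/720 · (9.54084e+06 − 87480.0) = -13129.7.
Partial sum through k=2: 4.20650e+10.
Correction k=3: B_{6}/6! · (f^{(5)}(43) − f^{(5)}(9)) = 1/30240 · (30960.0 − 6480.00) = 0.809524.
Partial sum through k=3: 4.20650e+10.
Correction k=4: B_{8}/8! · (f^{(7)}(43) − f^{(7)}(9)) = −1/1209600 · (0.00000 − 0.00000) = 0.00000.

S_4 ≈ 4.20650e+10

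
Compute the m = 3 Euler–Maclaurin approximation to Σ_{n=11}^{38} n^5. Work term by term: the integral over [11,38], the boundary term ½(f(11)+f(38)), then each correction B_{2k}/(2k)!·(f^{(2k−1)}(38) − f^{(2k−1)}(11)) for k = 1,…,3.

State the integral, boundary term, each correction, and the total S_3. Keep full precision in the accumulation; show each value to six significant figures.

Integral: ∫_11^38 x^5 dx = 5.01527e+08.
Endpoint term: (f(11) + f(38))/2 = (161051 + 7.92352e+07)/2 = 3.96981e+07.
So far: 5.41226e+08.
k=1: B_{2}/(2)! × [f^{(1)}(38) − f^{(1)}(11)] = 1/12 × (1.04257e+07 − 73205.0) = 862706.
Partial sum through k=1: 5.42088e+08.
k=2: B_{4}/(4)! × [f^{(3)}(38) − f^{(3)}(11)] = −1/720 × (86640.0 − 7260.00) = -110.250.
Partial sum through k=2: 5.42088e+08.
k=3: B_{6}/(6)! × [f^{(5)}(38) − f^{(5)}(11)] = 1/30240 × (120.000 − 120.000) = 0.00000.

S_3 ≈ 5.42088e+08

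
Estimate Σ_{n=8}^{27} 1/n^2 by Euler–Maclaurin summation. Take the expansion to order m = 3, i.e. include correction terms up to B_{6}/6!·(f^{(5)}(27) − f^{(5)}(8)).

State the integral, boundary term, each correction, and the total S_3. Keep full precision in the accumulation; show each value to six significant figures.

S_3 ≈ 0.0967774

The integral term ∫_8^27 1/x^2 dx = 0.0879630.
Boundary: ½(f(8) + f(27)) = ½(0.0156250 + 0.00137174) = 0.00849837.
Running total after boundary: 0.0964613.
Correction k=1: B_{2}/2! · (f^{(1)}(27) − f^{(1)}(8)) = 1/12 · (-0.000101611 − (-0.00390625)) = 0.000317053.
After k=1: 0.0967784.
Correction k=2: B_{4}/4! · (f^{(3)}(27) − f^{(3)}(8)) = −1/720 · (-1.67260e-06 − (-0.000732422)) = -1.01493e-06.
After k=2: 0.0967774.
Correction k=3: B_{6}/6! · (f^{(5)}(27) − f^{(5)}(8)) = 1/30240 · (-6.88313e-08 − (-0.000343323)) = 1.13510e-08.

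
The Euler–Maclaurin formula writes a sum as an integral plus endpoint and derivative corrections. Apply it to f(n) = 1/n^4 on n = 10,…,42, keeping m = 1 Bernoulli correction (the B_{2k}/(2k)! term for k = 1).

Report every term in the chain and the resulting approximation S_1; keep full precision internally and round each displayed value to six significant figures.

∫_10^42 1/x^4 dx evaluates to 0.000328834.
Endpoint term: (f(10) + f(42))/2 = (0.000100000 + 3.21368e-07)/2 = 5.01607e-05.
Running total after boundary: 0.000378995.
Order-1 term: 1/12 · (-3.06065e-08 − (-4.00000e-05)) = 3.33078e-06.

S_1 ≈ 0.000382326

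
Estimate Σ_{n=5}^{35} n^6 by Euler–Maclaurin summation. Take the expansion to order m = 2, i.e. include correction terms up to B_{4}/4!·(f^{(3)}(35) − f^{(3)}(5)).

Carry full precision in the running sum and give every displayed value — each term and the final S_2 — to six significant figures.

S_2 ≈ 1.01367e+10

Integral: ∫_5^35 x^6 dx = 9.19132e+09.
Boundary: ½(f(5) + f(35)) = ½(15625.0 + 1.83827e+09) = 9.19141e+08.
Integral + boundary = 1.01105e+10.
Order-1 term: 1/12 · (3.15131e+08 − 18750.0) = 2.62594e+07.
After k=1: 1.01367e+10.
Order-2 term: −1/720 · (5.14500e+06 − 15000.0) = -7125.00.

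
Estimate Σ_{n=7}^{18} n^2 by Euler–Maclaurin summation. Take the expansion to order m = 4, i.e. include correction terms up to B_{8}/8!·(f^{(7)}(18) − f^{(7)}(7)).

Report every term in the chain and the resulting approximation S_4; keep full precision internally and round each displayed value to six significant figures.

Integral: ∫_7^18 x^2 dx = 1829.67.
½[f(7) + f(18)] = ½[49.0000 + 324.000] = 186.500.
Integral + boundary = 2016.17.
Order-1 term: 1/12 · (36.0000 − 14.0000) = 1.83333.
Partial sum through k=1: 2018.00.
Order-2 term: −1/720 · (0.00000 − 0.00000) = 0.00000.
Partial sum through k=2: 2018.00.
Order-3 term: 1/30240 · (0.00000 − 0.00000) = 0.00000.
Partial sum through k=3: 2018.00.
Order-4 term: −1/1209600 · (0.00000 − 0.00000) = 0.00000.

S_4 ≈ 2018.00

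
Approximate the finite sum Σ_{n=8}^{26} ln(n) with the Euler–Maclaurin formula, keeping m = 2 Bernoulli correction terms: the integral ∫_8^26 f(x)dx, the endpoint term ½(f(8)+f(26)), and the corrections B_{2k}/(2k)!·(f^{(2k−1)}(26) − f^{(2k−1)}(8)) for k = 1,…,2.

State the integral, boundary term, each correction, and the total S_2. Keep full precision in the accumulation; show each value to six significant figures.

∫_8^26 ln(x) dx evaluates to 50.0750.
Endpoint term: (f(8) + f(26))/2 = (2.07944 + 3.25810)/2 = 2.66877.
Running total after boundary: 52.7437.
Correction k=1: B_{2}/2! · (f^{(1)}(26) − f^{(1)}(8)) = 1/12 · (0.0384615 − 0.125000) = -0.00721154.
Partial sum through k=1: 52.7365.
Correction k=2: B_{4}/4! · (f^{(3)}(26) − f^{(3)}(8)) = −1/720 · (0.000113792 − 0.00390625) = 5.26730e-06.

S_2 ≈ 52.7365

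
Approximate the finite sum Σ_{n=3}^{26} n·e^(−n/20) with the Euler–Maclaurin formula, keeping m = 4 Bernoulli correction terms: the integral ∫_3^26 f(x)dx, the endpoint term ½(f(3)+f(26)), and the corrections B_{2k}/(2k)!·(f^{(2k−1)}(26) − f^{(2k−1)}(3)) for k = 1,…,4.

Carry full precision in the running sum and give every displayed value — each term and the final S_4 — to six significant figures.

Integral: ∫_3^26 x·e^(−x/20) dx = 145.196.
Boundary: ½(f(3) + f(26)) = ½(2.58212 + 7.08583) = 4.83398.
Integral + boundary = 150.030.
k=1: B_{2}/(2)! × [f^{(1)}(26) − f^{(1)}(3)] = 1/12 × (-0.0817595 − 0.731602) = -0.0677801.
After k=1: 149.963.
k=2: B_{4}/(4)! × [f^{(3)}(26) − f^{(3)}(3)] = −1/720 × (0.00115826 − 0.00613254) = 6.90873e-06.
After k=2: 149.963.
k=3: B_{6}/(6)! × [f^{(5)}(26) − f^{(5)}(3)] = 1/30240 × (6.30230e-06 − 2.60902e-05) = -6.54362e-10.
After k=3: 149.963.
k=4: B_{8}/(8)! × [f^{(7)}(26) − f^{(7)}(3)] = −1/1209600 × (2.42724e-08 − 9.21227e-08) = 5.60932e-14.

S_4 ≈ 149.963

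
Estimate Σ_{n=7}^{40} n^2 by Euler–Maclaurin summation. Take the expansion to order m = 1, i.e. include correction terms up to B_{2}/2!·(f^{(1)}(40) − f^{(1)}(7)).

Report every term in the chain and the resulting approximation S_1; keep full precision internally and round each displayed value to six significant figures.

∫_7^40 x^2 dx evaluates to 21219.0.
½[f(7) + f(40)] = ½[49.0000 + 1600.00] = 824.500.
Running total after boundary: 22043.5.
k=1: B_{2}/(2)! × [f^{(1)}(40) − f^{(1)}(7)] = 1/12 × (80.0000 − 14.0000) = 5.50000.

S_1 ≈ 22049.0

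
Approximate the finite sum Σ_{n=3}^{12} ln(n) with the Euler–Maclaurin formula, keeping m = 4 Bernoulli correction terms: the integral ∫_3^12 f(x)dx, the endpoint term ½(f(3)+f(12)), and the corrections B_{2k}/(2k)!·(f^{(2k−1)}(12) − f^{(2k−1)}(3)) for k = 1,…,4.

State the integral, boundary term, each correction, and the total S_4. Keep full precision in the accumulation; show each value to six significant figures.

S_4 ≈ 19.2941

The integral term ∫_3^12 ln(x) dx = 17.5230.
Endpoint term: (f(3) + f(12))/2 = (1.09861 + 2.48491)/2 = 1.79176.
So far: 19.3148.
Correction k=1: B_{2}/2! · (f^{(1)}(12) − f^{(1)}(3)) = 1/12 · (0.0833333 − 0.333333) = -0.0208333.
After k=1: 19.2940.
Correction k=2: B_{4}/4! · (f^{(3)}(12) − f^{(3)}(3)) = −1/720 · (0.00115741 − 0.0740741) = 0.000101273.
After k=2: 19.2941.
Correction k=3: B_{6}/6! · (f^{(5)}(12) − f^{(5)}(3)) = 1/30240 · (9.64506e-05 − 0.0987654) = -3.26286e-06.
After k=3: 19.2941.
Correction k=4: B_{8}/8! · (f^{(7)}(12) − f^{(7)}(3)) = −1/1209600 · (2.00939e-05 − 0.329218) = 2.72154e-07.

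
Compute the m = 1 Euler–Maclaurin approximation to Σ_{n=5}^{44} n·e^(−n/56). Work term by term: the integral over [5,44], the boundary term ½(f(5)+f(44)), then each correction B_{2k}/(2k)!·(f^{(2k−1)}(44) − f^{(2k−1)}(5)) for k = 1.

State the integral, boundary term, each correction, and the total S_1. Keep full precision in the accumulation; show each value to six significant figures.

The integral term ∫_5^44 x·e^(−x/56) dx = 571.773.
Endpoint term: (f(5) + f(44))/2 = (4.57292 + 20.0549)/2 = 12.3139.
Integral + boundary = 584.087.
Order-1 term: 1/12 · (0.0976701 − 0.832925) = -0.0612712.

S_1 ≈ 584.026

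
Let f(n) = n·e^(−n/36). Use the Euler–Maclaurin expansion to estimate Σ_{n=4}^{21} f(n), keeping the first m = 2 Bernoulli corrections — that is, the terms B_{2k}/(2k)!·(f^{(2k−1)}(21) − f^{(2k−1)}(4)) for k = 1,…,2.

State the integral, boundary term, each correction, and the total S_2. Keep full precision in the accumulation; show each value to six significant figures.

S_2 ≈ 151.083

Integral: ∫_4^21 x·e^(−x/36) dx = 143.480.
Boundary: ½(f(4) + f(21)) = ½(3.57936 + 11.7187) = 7.64905.
Integral + boundary = 151.130.
Order-1 term: 1/12 · (0.232515 − 0.795413) = -0.0469082.
Running total after k=1: 151.083.
Order-2 term: −1/720 · (0.00104057 − 0.00199467) = 1.32513e-06.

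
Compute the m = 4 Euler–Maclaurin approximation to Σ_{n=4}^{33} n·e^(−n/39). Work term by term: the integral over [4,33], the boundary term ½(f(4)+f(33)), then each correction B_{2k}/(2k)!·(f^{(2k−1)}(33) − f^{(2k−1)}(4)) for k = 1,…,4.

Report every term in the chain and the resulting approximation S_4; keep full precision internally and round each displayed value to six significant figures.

The integral term ∫_4^33 x·e^(−x/39) dx = 308.720.
½[f(4) + f(33)] = ½[3.61008 + 14.1590] = 8.88456.
Integral + boundary = 317.605.
k=1: B_{2}/(2)! × [f^{(1)}(33) − f^{(1)}(4)] = 1/12 × (0.0660095 − 0.809954) = -0.0619954.
Running total after k=1: 317.543.
k=2: B_{4}/(4)! × [f^{(3)}(33) − f^{(3)}(4)] = −1/720 × (0.000607583 − 0.00171926) = 1.54400e-06.
Running total after k=2: 317.543.
k=3: B_{6}/(6)! × [f^{(5)}(33) − f^{(5)}(4)] = 1/30240 × (7.70392e-07 − 1.91059e-06) = -3.77049e-11.
Running total after k=3: 317.543.
k=4: B_{8}/(8)! × [f^{(7)}(33) − f^{(7)}(4)] = −1/1209600 × (7.50376e-10 − 1.76912e-09) = 8.42214e-16.

S_4 ≈ 317.543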